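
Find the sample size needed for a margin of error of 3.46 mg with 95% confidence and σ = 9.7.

n = (z*σ/E)² = (1.96×9.7/3.46)² = 30.2 → n = 31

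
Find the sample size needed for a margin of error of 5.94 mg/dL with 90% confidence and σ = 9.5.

n = (z*σ/E)² = (1.645×9.5/5.94)² = 6.9 → n = 7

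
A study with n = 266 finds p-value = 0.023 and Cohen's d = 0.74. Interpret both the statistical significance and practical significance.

Statistically significant (p = 0.023 < 0.05). Cohen's d = 0.74 indicates a medium effect size. Both statistical and practical significance should be considered.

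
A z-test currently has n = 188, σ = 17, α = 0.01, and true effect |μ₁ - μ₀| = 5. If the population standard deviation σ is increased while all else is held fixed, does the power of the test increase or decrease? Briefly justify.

Power decreases: a larger σ inflates the standard error σ/√n, pulling the sampling distribution under H₁ back toward the critical value.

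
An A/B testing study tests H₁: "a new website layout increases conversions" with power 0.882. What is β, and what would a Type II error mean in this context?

β = 1 - power = 1 - 0.882 = 0.118. A Type II error is failing to reject H₀ when H₀ is false (false negative) — here, failing to conclude that a new website layout increases conversions when in fact it is true. Consequence: discarding a layout that would have improved conversions — lost revenue.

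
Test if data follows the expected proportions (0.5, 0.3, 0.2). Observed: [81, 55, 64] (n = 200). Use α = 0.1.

Expected: [100.0, 60.0, 40.0]. χ² = 18.427. df = 2, critical = 4.605. Reject H₀.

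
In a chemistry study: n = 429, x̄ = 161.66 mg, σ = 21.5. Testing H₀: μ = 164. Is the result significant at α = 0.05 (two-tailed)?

z = (161.66 - 164)/(21.5/√429) = -2.254. Since |z| > 1.96, significant at α = 0.05.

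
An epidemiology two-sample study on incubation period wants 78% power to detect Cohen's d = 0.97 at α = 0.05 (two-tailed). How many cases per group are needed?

z_{α/2} = 1.96, z_β = Φ⁻¹(0.78) = 0.772. For large effect (d = 0.97): n per group = 2(z_{α/2} + z_β)²/d² = 2(1.96 + 0.772)²/0.97² = 15.9 → 16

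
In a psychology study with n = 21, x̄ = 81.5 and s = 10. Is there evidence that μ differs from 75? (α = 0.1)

t = (x̄ - μ₀)/(s/√n) = (81.5 - 75)/(10/√21) = 2.979. df = 20, critical t = ±1.725. Reject H₀.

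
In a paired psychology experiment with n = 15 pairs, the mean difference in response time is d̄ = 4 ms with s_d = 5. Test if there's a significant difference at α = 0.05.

t = d̄/(s_d/√n) = 4/(5/√15) = 3.098. df = 14, critical t = ±2.145. Reject H₀.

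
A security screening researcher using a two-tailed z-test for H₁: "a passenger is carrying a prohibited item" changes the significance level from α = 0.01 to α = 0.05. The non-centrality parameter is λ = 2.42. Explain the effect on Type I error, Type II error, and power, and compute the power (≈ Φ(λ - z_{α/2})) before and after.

Increasing α from 0.01 to 0.05:
• Type I error rate increases (α is the Type I rate by definition).
• Critical value moves from z_{α/2} = 2.576 to 1.96, so power = Φ(λ - z_{α/2}) goes from Φ(2.42 - 2.576) = 0.438 to Φ(2.42 - 1.96) = 0.677.
• Type II error rate β = 1 - power therefore decreases (0.562 → 0.323).
Appropriate when false negatives are costly — here, letting a prohibited item through — security breach.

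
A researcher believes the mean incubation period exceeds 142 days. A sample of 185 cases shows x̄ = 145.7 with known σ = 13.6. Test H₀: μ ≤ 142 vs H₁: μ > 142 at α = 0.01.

z = 3.7. Critical value: 2.33. Reject H₀.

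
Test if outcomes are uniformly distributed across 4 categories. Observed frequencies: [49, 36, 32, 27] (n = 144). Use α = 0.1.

Expected = 36 each. χ² = Σ(O-E)²/E = 7.389. df = 3, critical value = 6.251. Reject H₀.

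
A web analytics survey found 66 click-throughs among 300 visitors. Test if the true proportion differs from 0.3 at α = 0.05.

p̂ = 0.22, p₀ = 0.3. z = (p̂ - p₀)/√(p₀(1-p₀)/n) = -3.024. Critical: ±1.96. Reject H₀.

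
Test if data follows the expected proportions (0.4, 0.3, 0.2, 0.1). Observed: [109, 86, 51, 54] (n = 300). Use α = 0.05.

Expected: [120.0, 90.0, 60.0, 30.0]. χ² = 21.736. df = 3, critical = 7.815. Reject H₀.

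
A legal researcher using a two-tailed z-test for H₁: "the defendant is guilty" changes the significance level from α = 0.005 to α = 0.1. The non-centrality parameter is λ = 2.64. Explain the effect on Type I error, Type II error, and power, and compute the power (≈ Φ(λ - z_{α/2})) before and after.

Increasing α from 0.005 to 0.1:
• Type I error rate increases (α is the Type I rate by definition).
• Critical value moves from z_{α/2} = 2.807 to 1.645, so power = Φ(λ - z_{α/2}) goes from Φ(2.64 - 2.807) = 0.434 to Φ(2.64 - 1.645) = 0.84.
• Type II error rate β = 1 - power therefore decreases (0.566 → 0.16).
Appropriate when false negatives are costly — here, acquitting a guilty person.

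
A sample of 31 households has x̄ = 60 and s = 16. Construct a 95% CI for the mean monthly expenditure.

CI = x̄ ± t*(s/√n) = 60 ± 2.042(16/√31) = (54.13, 65.87)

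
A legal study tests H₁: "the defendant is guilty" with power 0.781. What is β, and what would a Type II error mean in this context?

β = 1 - power = 1 - 0.781 = 0.219. A Type II error is failing to reject H₀ when H₀ is false (false negative) — here, failing to conclude that the defendant is guilty when in fact it is true. Consequence: acquitting a guilty person.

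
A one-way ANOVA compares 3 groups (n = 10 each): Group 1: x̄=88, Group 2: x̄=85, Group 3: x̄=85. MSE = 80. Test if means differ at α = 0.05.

Grand mean = 86.0. SS_between = 60.0, MS_between = 30.0. F = 0.375, F_crit ≈ 3.354. Fail to reject H₀.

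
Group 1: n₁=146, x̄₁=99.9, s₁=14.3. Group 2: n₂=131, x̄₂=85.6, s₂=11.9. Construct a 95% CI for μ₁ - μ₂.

Difference = 14.3. SE = √(14.3²/146 + 11.9²/131) = 1.575. CI = (11.21, 17.39)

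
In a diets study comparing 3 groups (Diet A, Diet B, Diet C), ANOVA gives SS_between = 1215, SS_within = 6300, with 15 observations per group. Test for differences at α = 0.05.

df_between = 2, df_within = 42. F = MS_between/MS_within = 607.5/150.0 = 4.05. F_crit ≈ 3.22. Reject H₀. At least one mean differs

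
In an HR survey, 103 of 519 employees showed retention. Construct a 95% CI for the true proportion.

p̂ = 0.198. CI = p̂ ± z*√(p̂(1-p̂)/n) = (0.164, 0.233)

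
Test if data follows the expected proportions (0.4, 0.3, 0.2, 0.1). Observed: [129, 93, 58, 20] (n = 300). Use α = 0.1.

Expected: [120.0, 90.0, 60.0, 30.0]. χ² = 4.175. df = 3, critical = 6.251. Fail to reject H₀.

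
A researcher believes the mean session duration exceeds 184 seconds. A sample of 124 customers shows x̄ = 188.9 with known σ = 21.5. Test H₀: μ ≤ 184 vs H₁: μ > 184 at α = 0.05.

z = 2.538. Critical value: 1.645. Reject H₀.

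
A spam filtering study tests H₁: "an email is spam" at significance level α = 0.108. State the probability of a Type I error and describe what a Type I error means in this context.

P(Type I error) = α = 0.108. A Type I error is rejecting H₀ when H₀ is actually true (false positive) — here, concluding that an email is spam when in fact this is not the case. Consequence: a legitimate email is sent to the spam folder and the user misses it.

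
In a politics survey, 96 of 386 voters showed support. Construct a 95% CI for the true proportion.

p̂ = 0.249. CI = p̂ ± z*√(p̂(1-p̂)/n) = (0.206, 0.292)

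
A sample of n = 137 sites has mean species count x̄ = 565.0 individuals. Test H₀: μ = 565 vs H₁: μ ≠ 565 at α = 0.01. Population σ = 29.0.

z = (x̄ - μ₀)/(σ/√n) = (565.0 - 565)/(29.0/√137) = 0.0. Critical value: ±2.576. Since |0.0| ≤ 2.576, Fail to reject H₀.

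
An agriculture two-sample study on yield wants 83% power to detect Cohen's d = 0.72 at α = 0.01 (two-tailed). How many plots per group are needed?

z_{α/2} = 2.576, z_β = Φ⁻¹(0.83) = 0.954. For medium effect (d = 0.72): n per group = 2(z_{α/2} + z_β)²/d² = 2(2.576 + 0.954)²/0.72² = 48.1 → 49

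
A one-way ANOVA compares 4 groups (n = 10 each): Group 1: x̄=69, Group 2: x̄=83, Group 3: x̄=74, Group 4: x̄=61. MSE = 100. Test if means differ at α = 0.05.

Grand mean = 71.75. SS_between = 2547.5, MS_between = 849.17. F = 8.492, F_crit ≈ 2.866. Reject H₀.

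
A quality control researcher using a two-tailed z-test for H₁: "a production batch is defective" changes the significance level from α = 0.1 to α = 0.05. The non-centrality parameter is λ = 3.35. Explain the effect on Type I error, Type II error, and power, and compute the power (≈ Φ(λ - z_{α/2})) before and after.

Decreasing α from 0.1 to 0.05:
• Type I error rate decreases (α is the Type I rate by definition).
• Critical value moves from z_{α/2} = 1.645 to 1.96, so power = Φ(λ - z_{α/2}) goes from Φ(3.35 - 1.645) = 0.956 to Φ(3.35 - 1.96) = 0.918.
• Type II error rate β = 1 - power therefore increases (0.044 → 0.082).
Appropriate when false positives are costly — here, scrapping a good batch — wasted material and cost for no reason.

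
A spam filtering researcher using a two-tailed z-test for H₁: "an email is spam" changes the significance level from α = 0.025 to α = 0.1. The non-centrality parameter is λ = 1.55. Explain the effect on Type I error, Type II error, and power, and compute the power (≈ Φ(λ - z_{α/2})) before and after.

Increasing α from 0.025 to 0.1:
• Type I error rate increases (α is the Type I rate by definition).
• Critical value moves from z_{α/2} = 2.241 to 1.645, so power = Φ(λ - z_{α/2}) goes from Φ(1.55 - 2.241) = 0.245 to Φ(1.55 - 1.645) = 0.462.
• Type II error rate β = 1 - power therefore decreases (0.755 → 0.538).
Appropriate when false negatives are costly — here, a spam email lands in the inbox.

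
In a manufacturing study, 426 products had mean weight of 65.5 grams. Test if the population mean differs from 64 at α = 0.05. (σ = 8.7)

z = (x̄ - μ₀)/(σ/√n) = (65.5 - 64)/(8.7/√426) = 3.559. Critical value: ±1.96. Since |3.559| > 1.96, Reject H₀.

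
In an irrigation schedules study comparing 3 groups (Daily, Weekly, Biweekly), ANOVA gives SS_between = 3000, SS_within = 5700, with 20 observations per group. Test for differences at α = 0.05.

df_between = 2, df_within = 57. F = MS_between/MS_within = 1500.0/100.0 = 15.0. F_crit ≈ 3.159. Reject H₀. At least one mean differs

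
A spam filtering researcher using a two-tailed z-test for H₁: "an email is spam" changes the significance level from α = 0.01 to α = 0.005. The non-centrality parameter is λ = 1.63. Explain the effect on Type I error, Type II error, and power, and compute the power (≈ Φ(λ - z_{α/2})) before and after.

Decreasing α from 0.01 to 0.005:
• Type I error rate decreases (α is the Type I rate by definition).
• Critical value moves from z_{α/2} = 2.576 to 2.807, so power = Φ(λ - z_{α/2}) goes from Φ(1.63 - 2.576) = 0.172 to Φ(1.63 - 2.807) = 0.12.
• Type II error rate β = 1 - power therefore increases (0.828 → 0.88).
Appropriate when false positives are costly — here, a legitimate email is sent to the spam folder and the user misses it.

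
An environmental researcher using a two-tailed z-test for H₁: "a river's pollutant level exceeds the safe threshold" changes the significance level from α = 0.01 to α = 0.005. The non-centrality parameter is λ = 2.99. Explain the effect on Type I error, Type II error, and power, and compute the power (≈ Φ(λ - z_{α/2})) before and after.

Decreasing α from 0.01 to 0.005:
• Type I error rate decreases (α is the Type I rate by definition).
• Critical value moves from z_{α/2} = 2.576 to 2.807, so power = Φ(λ - z_{α/2}) goes from Φ(2.99 - 2.576) = 0.661 to Φ(2.99 - 2.807) = 0.573.
• Type II error rate β = 1 - power therefore increases (0.339 → 0.427).
Appropriate when false positives are costly — here, shutting down a compliant factory unnecessarily.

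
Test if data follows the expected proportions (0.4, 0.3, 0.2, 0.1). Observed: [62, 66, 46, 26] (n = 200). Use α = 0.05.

Expected: [80.0, 60.0, 40.0, 20.0]. χ² = 7.35. df = 3, critical = 7.815. Fail to reject H₀.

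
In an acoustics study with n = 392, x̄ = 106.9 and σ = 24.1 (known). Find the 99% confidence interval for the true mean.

CI = x̄ ± z*(σ/√n) = 106.9 ± 2.576(24.1/√392) = 106.9 ± 3.14 = (103.76, 110.04)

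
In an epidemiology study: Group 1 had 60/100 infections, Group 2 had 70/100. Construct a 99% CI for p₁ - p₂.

p̂₁ = 0.6, p̂₂ = 0.7. Difference = -0.1. CI = (-0.273, 0.073)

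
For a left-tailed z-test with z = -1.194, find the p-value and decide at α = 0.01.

p = P(Z < -1.194) = Φ(-1.194) ≈ 0.1162. Since p ≥ 0.01, fail to reject H₀ (not significant) at α = 0.01.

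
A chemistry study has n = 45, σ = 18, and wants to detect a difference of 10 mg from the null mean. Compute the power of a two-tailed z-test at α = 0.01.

SE = σ/√n = 18/√45 = 2.683. Non-centrality λ = d/SE = 10/2.683 = 3.727. Power ≈ Φ(λ - z_{α/2}) = Φ(3.727 - 2.576) = Φ(1.151) = 0.875.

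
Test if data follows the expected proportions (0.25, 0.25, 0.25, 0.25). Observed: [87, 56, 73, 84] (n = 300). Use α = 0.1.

Expected: [75.0, 75.0, 75.0, 75.0]. χ² = 7.867. df = 3, critical = 6.251. Reject H₀.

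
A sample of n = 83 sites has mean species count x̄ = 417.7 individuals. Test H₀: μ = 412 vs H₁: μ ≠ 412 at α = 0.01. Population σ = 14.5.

z = (x̄ - μ₀)/(σ/√n) = (417.7 - 412)/(14.5/√83) = 3.581. Critical value: ±2.576. Since |3.581| > 2.576, Reject H₀.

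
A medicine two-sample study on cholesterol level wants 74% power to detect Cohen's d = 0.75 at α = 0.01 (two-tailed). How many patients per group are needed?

z_{α/2} = 2.576, z_β = Φ⁻¹(0.74) = 0.643. For medium effect (d = 0.75): n per group = 2(z_{α/2} + z_β)²/d² = 2(2.576 + 0.643)²/0.75² = 36.8 → 37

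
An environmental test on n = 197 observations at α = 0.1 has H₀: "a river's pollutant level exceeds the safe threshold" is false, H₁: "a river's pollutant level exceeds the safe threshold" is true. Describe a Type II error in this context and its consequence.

Type II error: failing to reject H₀ when it is false — concluding that a river's pollutant level exceeds the safe threshold is not supported when in fact it is. Consequence: allowing unsafe pollution to continue.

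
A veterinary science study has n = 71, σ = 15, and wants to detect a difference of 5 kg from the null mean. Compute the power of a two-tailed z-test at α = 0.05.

SE = σ/√n = 15/√71 = 1.78. Non-centrality λ = d/SE = 5/1.78 = 2.809. Power ≈ Φ(λ - z_{α/2}) = Φ(2.809 - 1.96) = Φ(0.849) = 0.802.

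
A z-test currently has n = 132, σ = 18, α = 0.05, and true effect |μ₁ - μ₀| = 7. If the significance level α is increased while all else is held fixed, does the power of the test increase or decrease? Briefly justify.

Power increases: a larger α lowers the critical value, so more of the H₁ sampling distribution falls in the rejection region.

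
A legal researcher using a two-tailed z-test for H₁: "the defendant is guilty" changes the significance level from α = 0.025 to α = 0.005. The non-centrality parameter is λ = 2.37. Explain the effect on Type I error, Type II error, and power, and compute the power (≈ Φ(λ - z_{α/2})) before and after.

Decreasing α from 0.025 to 0.005:
• Type I error rate decreases (α is the Type I rate by definition).
• Critical value moves from z_{α/2} = 2.241 to 2.807, so power = Φ(λ - z_{α/2}) goes from Φ(2.37 - 2.241) = 0.551 to Φ(2.37 - 2.807) = 0.331.
• Type II error rate β = 1 - power therefore increases (0.449 → 0.669).
Appropriate when false positives are costly — here, convicting an innocent person.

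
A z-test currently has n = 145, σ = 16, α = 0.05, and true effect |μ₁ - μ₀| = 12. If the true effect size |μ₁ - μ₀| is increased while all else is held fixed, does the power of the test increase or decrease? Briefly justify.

Power increases: a larger true effect increases the non-centrality λ = |μ₁ - μ₀|/(σ/√n).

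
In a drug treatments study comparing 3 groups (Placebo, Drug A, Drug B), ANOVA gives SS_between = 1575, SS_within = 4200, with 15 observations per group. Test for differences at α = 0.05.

df_between = 2, df_within = 42. F = MS_between/MS_within = 787.5/100.0 = 7.875. F_crit ≈ 3.22. Reject H₀. At least one mean differs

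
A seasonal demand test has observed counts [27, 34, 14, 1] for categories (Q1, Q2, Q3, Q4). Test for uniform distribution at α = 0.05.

Expected = 19 each. χ² = Σ(O-E)²/E = 33.579. df = 3, critical value = 7.815. Reject H₀.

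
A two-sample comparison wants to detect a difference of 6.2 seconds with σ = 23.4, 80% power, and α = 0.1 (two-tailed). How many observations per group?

n per group = 2(z_α/2 + z_β)²σ²/d² = 2×(1.645 + 0.84)²×23.4²/6.2² = 175.9 → n = 176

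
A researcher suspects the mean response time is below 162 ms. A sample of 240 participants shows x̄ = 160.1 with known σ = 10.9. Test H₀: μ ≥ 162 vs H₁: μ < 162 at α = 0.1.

z = -2.7. Critical value: -1.28. Reject H₀.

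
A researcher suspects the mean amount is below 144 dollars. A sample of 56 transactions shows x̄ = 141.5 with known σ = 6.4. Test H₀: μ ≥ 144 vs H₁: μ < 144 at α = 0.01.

z = -2.923. Critical value: -2.33. Reject H₀.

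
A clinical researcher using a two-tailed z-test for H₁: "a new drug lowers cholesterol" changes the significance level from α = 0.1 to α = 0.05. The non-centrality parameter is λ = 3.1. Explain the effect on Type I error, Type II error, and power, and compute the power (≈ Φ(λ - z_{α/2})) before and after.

Decreasing α from 0.1 to 0.05:
• Type I error rate decreases (α is the Type I rate by definition).
• Critical value moves from z_{α/2} = 1.645 to 1.96, so power = Φ(λ - z_{α/2}) goes from Φ(3.1 - 1.645) = 0.927 to Φ(3.1 - 1.96) = 0.873.
• Type II error rate β = 1 - power therefore increases (0.073 → 0.127).
Appropriate when false positives are costly — here, approving an ineffective drug — patients take a useless medication and may skip effective alternatives.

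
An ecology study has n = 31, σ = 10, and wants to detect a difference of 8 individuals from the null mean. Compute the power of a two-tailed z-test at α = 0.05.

SE = σ/√n = 10/√31 = 1.796. Non-centrality λ = d/SE = 8/1.796 = 4.454. Power ≈ Φ(λ - z_{α/2}) = Φ(4.454 - 1.96) = Φ(2.494) = 0.994.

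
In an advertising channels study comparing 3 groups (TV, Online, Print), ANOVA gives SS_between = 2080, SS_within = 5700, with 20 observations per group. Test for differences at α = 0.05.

df_between = 2, df_within = 57. F = MS_between/MS_within = 1040.0/100.0 = 10.4. F_crit ≈ 3.159. Reject H₀. At least one mean differs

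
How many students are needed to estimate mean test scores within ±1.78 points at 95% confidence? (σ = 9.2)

n = (z*σ/E)² = (1.96×9.2/1.78)² = 102.6 → n = 103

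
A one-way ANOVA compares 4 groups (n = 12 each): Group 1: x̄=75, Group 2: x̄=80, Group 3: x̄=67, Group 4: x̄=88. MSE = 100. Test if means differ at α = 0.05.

Grand mean = 77.5. SS_between = 2796.0, MS_between = 932.0. F = 9.32, F_crit ≈ 2.816. Reject H₀.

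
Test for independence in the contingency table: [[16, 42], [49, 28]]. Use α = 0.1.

χ² = 17.221. df = 1, critical = 2.706. Reject H₀. Variables are dependent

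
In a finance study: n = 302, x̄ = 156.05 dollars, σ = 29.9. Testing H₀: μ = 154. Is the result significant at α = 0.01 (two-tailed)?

z = (156.05 - 154)/(29.9/√302) = 1.191. Since |z| ≤ 2.576, not significant at α = 0.01.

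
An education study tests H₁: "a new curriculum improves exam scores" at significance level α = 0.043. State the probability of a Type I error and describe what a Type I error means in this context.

P(Type I error) = α = 0.043. A Type I error is rejecting H₀ when H₀ is actually true (false positive) — here, concluding that a new curriculum improves exam scores when in fact this is not the case. Consequence: adopting a curriculum that gives no real benefit — disruption for nothing.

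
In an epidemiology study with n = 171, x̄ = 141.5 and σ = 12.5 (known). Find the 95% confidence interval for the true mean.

CI = x̄ ± z*(σ/√n) = 141.5 ± 1.96(12.5/√171) = 141.5 ± 1.87 = (139.63, 143.37)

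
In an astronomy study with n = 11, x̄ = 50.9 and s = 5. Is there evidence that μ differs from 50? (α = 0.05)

t = (x̄ - μ₀)/(s/√n) = (50.9 - 50)/(5/√11) = 0.597. df = 10, critical t = ±2.228. Fail to reject H₀.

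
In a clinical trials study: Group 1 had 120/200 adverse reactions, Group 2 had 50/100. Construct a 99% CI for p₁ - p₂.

p̂₁ = 0.6, p̂₂ = 0.5. Difference = 0.1. CI = (-0.057, 0.257)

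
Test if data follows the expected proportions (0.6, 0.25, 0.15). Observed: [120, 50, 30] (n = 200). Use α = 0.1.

Expected: [120.0, 50.0, 30.0]. χ² = 0.0. df = 2, critical = 4.605. Fail to reject H₀.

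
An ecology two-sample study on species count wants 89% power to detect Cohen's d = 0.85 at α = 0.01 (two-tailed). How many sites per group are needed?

z_{α/2} = 2.576, z_β = Φ⁻¹(0.89) = 1.227. For large effect (d = 0.85): n per group = 2(z_{α/2} + z_β)²/d² = 2(2.576 + 1.227)²/0.85² = 40.04 → 41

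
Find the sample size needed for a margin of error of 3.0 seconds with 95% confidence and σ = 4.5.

n = (z*σ/E)² = (1.96×4.5/3.0)² = 8.6 → n = 9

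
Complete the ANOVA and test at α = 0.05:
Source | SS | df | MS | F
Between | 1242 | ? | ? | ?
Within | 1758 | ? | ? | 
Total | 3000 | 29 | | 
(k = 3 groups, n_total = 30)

df_between = 2, df_within = 27. MS_between = 621.0, MS_within = 65.11. F = 9.538, F_crit ≈ 3.354. Reject H₀.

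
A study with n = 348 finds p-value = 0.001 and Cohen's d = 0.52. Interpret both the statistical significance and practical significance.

Statistically significant (p = 0.001 < 0.05). Cohen's d = 0.52 indicates a medium effect size. Both statistical and practical significance should be considered.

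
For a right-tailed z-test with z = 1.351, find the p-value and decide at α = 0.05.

p = P(Z > 1.351) = 1 - Φ(1.351) ≈ 0.0883. Since p ≥ 0.05, fail to reject H₀ (not significant) at α = 0.05.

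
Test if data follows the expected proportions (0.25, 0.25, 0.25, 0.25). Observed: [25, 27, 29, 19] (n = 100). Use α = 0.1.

Expected: [25.0, 25.0, 25.0, 25.0]. χ² = 2.24. df = 3, critical = 6.251. Fail to reject H₀.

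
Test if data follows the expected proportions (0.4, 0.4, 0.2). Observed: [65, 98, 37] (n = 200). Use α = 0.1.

Expected: [80.0, 80.0, 40.0]. χ² = 7.087. df = 2, critical = 4.605. Reject H₀.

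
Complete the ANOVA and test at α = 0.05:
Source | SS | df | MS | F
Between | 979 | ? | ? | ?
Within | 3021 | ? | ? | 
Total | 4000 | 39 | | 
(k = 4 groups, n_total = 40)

df_between = 3, df_within = 36. MS_between = 326.33, MS_within = 83.92. F = 3.889, F_crit ≈ 2.866. Reject H₀.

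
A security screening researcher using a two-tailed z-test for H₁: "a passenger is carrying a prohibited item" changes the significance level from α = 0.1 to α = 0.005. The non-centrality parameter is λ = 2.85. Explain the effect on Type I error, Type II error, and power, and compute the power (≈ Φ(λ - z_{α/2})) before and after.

Decreasing α from 0.1 to 0.005:
• Type I error rate decreases (α is the Type I rate by definition).
• Critical value moves from z_{α/2} = 1.645 to 2.807, so power = Φ(λ - z_{α/2}) goes from Φ(2.85 - 1.645) = 0.886 to Φ(2.85 - 2.807) = 0.517.
• Type II error rate β = 1 - power therefore increases (0.114 → 0.483).
Appropriate when false positives are costly — here, detaining an innocent passenger — delay and inconvenience.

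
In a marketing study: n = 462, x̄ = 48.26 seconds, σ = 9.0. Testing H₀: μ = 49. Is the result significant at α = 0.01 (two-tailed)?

z = (48.26 - 49)/(9.0/√462) = -1.767. Since |z| ≤ 2.576, not significant at α = 0.01.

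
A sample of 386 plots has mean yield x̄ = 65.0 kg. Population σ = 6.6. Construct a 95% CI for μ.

CI = x̄ ± z*(σ/√n) = 65.0 ± 1.96(6.6/√386) = 65.0 ± 0.66 = (64.34, 65.66)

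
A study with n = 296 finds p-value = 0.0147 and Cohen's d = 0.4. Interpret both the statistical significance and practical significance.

Statistically significant (p = 0.0147 < 0.05). Cohen's d = 0.4 indicates a small effect size. Both statistical and practical significance should be considered.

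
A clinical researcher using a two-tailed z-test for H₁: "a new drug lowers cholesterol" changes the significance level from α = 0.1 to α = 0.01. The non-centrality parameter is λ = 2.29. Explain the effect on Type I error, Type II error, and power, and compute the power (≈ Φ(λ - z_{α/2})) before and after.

Decreasing α from 0.1 to 0.01:
• Type I error rate decreases (α is the Type I rate by definition).
• Critical value moves from z_{α/2} = 1.645 to 2.576, so power = Φ(λ - z_{α/2}) goes from Φ(2.29 - 1.645) = 0.741 to Φ(2.29 - 2.576) = 0.387.
• Type II error rate β = 1 - power therefore increases (0.259 → 0.613).
Appropriate when false positives are costly — here, approving an ineffective drug — patients take a useless medication and may skip effective alternatives.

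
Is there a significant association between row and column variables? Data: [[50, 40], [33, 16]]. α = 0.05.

χ² = 1.834. df = 1, critical = 3.841. Fail to reject H₀. No evidence of dependence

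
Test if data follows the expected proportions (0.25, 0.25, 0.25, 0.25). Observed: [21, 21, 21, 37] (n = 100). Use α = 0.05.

Expected: [25.0, 25.0, 25.0, 25.0]. χ² = 7.68. df = 3, critical = 7.815. Fail to reject H₀.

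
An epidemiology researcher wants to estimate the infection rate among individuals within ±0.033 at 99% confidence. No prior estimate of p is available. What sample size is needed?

Conservative approach: use p = 0.5 (maximizes p(1-p) = 0.25). n = z²(0.25)/E² = 2.576²×0.25/0.033² = 1523.4 → n = 1524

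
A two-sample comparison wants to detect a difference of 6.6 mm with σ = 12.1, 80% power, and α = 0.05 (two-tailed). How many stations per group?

n per group = 2(z_α/2 + z_β)²σ²/d² = 2×(1.96 + 0.84)²×12.1²/6.6² = 52.7 → n = 53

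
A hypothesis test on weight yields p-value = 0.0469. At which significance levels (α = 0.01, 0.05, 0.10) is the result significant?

p = 0.0469. Significant at: α = 0.05, 0.1.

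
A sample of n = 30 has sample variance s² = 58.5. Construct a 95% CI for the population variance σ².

df = 29. χ²_{0.025} = 45.722, χ²_{0.975} = 16.047. CI for σ² = ((n-1)s²/χ²_{α/2}, (n-1)s²/χ²_{1-α/2}) = (29·58.5/45.722, 29·58.5/16.047) = (37.1, 105.72)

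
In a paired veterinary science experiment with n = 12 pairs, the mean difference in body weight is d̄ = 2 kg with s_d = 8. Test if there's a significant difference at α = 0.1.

t = d̄/(s_d/√n) = 2/(8/√12) = 0.866. df = 11, critical t = ±1.796. Fail to reject H₀.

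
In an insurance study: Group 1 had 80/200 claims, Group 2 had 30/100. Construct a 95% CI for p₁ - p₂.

p̂₁ = 0.4, p̂₂ = 0.3. Difference = 0.1. CI = (-0.013, 0.213)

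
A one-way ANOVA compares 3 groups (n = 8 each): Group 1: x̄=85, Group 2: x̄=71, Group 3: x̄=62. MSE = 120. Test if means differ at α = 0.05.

Grand mean = 72.67. SS_between = 2149.33, MS_between = 1074.67. F = 8.956, F_crit ≈ 3.467. Reject H₀.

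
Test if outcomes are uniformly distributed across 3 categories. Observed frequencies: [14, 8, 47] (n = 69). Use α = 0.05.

Expected = 23 each. χ² = Σ(O-E)²/E = 38.348. df = 2, critical value = 5.991. Reject H₀.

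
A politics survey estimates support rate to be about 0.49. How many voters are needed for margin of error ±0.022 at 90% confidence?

n = z²p(1-p)/E² = 1.645²×0.49×0.51/0.022² = 1397.2 → n = 1398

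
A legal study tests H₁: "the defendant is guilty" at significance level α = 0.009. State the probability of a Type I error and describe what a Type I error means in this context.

P(Type I error) = α = 0.009. A Type I error is rejecting H₀ when H₀ is actually true (false positive) — here, concluding that the defendant is guilty when in fact this is not the case. Consequence: convicting an innocent person.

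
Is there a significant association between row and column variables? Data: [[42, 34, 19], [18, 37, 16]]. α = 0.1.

χ² = 6.653. df = 2, critical = 4.605. Reject H₀. Variables are dependent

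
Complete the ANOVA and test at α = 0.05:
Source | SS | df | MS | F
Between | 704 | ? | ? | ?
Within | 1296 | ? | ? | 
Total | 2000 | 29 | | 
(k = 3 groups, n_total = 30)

df_between = 2, df_within = 27. MS_between = 352.0, MS_within = 48.0. F = 7.333, F_crit ≈ 3.354. Reject H₀.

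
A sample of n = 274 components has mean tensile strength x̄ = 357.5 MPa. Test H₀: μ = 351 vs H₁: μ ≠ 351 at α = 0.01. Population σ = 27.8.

z = (x̄ - μ₀)/(σ/√n) = (357.5 - 351)/(27.8/√274) = 3.87. Critical value: ±2.576. Since |3.87| > 2.576, Reject H₀.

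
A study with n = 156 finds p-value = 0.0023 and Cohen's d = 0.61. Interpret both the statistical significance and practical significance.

Statistically significant (p = 0.0023 < 0.05). Cohen's d = 0.61 indicates a medium effect size. Both statistical and practical significance should be considered.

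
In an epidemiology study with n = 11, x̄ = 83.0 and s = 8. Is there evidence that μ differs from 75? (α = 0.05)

t = (x̄ - μ₀)/(s/√n) = (83.0 - 75)/(8/√11) = 3.317. df = 10, critical t = ±2.228. Reject H₀.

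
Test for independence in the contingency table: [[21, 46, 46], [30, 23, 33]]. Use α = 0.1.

χ² = 7.876. df = 2, critical = 4.605. Reject H₀. Variables are dependent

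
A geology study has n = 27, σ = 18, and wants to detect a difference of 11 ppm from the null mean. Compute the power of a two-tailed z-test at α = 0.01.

SE = σ/√n = 18/√27 = 3.464. Non-centrality λ = d/SE = 11/3.464 = 3.175. Power ≈ Φ(λ - z_{α/2}) = Φ(3.175 - 2.576) = Φ(0.599) = 0.726.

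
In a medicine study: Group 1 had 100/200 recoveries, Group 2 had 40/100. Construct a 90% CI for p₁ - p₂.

p̂₁ = 0.5, p̂₂ = 0.4. Difference = 0.1. CI = (0.001, 0.199)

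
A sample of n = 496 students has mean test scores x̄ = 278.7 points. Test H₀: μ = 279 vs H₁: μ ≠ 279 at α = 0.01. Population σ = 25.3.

z = (x̄ - μ₀)/(σ/√n) = (278.7 - 279)/(25.3/√496) = -0.264. Critical value: ±2.576. Since |-0.264| ≤ 2.576, Fail to reject H₀.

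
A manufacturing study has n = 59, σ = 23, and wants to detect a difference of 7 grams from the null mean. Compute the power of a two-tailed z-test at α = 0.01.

SE = σ/√n = 23/√59 = 2.994. Non-centrality λ = d/SE = 7/2.994 = 2.338. Power ≈ Φ(λ - z_{α/2}) = Φ(2.338 - 2.576) = Φ(-0.238) = 0.406.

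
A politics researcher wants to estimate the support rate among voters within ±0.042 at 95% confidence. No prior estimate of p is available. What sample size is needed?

Conservative approach: use p = 0.5 (maximizes p(1-p) = 0.25). n = z²(0.25)/E² = 1.96²×0.25/0.042² = 544.4 → n = 545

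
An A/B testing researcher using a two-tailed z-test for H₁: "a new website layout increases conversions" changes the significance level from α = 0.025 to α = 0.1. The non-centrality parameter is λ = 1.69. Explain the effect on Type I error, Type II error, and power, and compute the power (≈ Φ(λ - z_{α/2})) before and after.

Increasing α from 0.025 to 0.1:
• Type I error rate increases (α is the Type I rate by definition).
• Critical value moves from z_{α/2} = 2.241 to 1.645, so power = Φ(λ - z_{α/2}) goes from Φ(1.69 - 2.241) = 0.291 to Φ(1.69 - 1.645) = 0.518.
• Type II error rate β = 1 - power therefore decreases (0.709 → 0.482).
Appropriate when false negatives are costly — here, discarding a layout that would have improved conversions — lost revenue.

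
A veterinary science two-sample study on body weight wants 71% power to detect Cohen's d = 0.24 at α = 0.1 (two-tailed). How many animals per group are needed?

z_{α/2} = 1.645, z_β = Φ⁻¹(0.71) = 0.553. For small effect (d = 0.24): n per group = 2(z_{α/2} + z_β)²/d² = 2(1.645 + 0.553)²/0.24² = 167.8 → 168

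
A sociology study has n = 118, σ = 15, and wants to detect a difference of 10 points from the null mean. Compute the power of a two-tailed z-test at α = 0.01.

SE = σ/√n = 15/√118 = 1.381. Non-centrality λ = d/SE = 10/1.381 = 7.242. Power ≈ Φ(λ - z_{α/2}) = Φ(7.242 - 2.576) = Φ(4.666) = 1.0.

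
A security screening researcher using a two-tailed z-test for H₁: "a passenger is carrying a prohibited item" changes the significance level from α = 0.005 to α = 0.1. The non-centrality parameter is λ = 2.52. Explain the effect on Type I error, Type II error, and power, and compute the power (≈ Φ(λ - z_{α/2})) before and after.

Increasing α from 0.005 to 0.1:
• Type I error rate increases (α is the Type I rate by definition).
• Critical value moves from z_{α/2} = 2.807 to 1.645, so power = Φ(λ - z_{α/2}) goes from Φ(2.52 - 2.807) = 0.387 to Φ(2.52 - 1.645) = 0.809.
• Type II error rate β = 1 - power therefore decreases (0.613 → 0.191).
Appropriate when false negatives are costly — here, letting a prohibited item through — security breach.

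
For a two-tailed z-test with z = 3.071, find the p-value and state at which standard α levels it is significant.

p = 2·P(Z > |3.071|) = 2·(1 - Φ(3.071)) ≈ 0.0021. Significant at α = 0.1; Significant at α = 0.05; Significant at α = 0.01.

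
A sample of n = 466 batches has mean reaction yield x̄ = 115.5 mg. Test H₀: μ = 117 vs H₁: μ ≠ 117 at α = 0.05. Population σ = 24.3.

z = (x̄ - μ₀)/(σ/√n) = (115.5 - 117)/(24.3/√466) = -1.333. Critical value: ±1.96. Since |-1.333| ≤ 1.96, Fail to reject H₀.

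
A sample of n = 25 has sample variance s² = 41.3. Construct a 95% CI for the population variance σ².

df = 24. χ²_{0.025} = 39.364, χ²_{0.975} = 12.401. CI for σ² = ((n-1)s²/χ²_{α/2}, (n-1)s²/χ²_{1-α/2}) = (24·41.3/39.364, 24·41.3/12.401) = (25.18, 79.93)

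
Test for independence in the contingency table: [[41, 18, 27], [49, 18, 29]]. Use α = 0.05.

χ² = 0.234. df = 2, critical = 5.991. Fail to reject H₀. No evidence of dependence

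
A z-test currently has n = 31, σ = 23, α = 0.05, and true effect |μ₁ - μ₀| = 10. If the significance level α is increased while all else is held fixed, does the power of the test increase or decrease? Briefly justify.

Power increases: a larger α lowers the critical value, so more of the H₁ sampling distribution falls in the rejection region.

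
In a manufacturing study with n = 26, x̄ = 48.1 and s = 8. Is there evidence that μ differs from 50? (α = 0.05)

t = (x̄ - μ₀)/(s/√n) = (48.1 - 50)/(8/√26) = -1.211. df = 25, critical t = ±2.06. Fail to reject H₀.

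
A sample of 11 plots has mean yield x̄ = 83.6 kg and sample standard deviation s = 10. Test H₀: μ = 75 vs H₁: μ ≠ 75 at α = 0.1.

t = (x̄ - μ₀)/(s/√n) = (83.6 - 75)/(10/√11) = 2.852. df = 10, critical t = ±1.812. Reject H₀.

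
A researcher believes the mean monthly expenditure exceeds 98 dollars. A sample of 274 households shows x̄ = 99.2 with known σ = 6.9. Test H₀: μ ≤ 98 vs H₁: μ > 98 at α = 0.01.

z = 2.879. Critical value: 2.33. Reject H₀.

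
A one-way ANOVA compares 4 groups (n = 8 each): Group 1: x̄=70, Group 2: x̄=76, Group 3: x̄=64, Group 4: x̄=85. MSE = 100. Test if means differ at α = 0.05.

Grand mean = 73.75. SS_between = 1926.0, MS_between = 642.0. F = 6.42, F_crit ≈ 2.947. Reject H₀.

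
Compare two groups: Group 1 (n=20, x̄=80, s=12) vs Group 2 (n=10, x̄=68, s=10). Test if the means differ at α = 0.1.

Pooled sp = 11.4. t = 2.719, df = 28. Critical t = ±1.701. Reject H₀.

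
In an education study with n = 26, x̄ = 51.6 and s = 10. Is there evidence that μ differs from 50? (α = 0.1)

t = (x̄ - μ₀)/(s/√n) = (51.6 - 50)/(10/√26) = 0.816. df = 25, critical t = ±1.708. Fail to reject H₀.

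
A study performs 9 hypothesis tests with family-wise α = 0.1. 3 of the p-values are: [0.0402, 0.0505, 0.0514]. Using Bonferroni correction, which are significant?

Bonferroni α = 0.1/9 = 0.01111. None of the given p-values are significant.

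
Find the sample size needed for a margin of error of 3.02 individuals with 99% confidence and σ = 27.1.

n = (z*σ/E)² = (2.576×27.1/3.02)² = 534.3 → n = 535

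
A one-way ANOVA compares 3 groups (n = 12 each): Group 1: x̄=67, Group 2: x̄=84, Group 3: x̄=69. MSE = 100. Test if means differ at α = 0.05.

Grand mean = 73.33. SS_between = 2072.0, MS_between = 1036.0. F = 10.36, F_crit ≈ 3.285. Reject H₀.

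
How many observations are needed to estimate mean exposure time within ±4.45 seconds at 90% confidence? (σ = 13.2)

n = (z*σ/E)² = (1.645×13.2/4.45)² = 23.8 → n = 24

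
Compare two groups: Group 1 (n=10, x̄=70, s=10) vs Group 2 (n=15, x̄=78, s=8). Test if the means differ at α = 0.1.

Pooled sp = 8.84. t = -2.218, df = 23. Critical t = ±1.714. Reject H₀.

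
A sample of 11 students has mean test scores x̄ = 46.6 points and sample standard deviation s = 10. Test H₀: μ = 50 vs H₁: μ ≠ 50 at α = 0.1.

t = (x̄ - μ₀)/(s/√n) = (46.6 - 50)/(10/√11) = -1.128. df = 10, critical t = ±1.812. Fail to reject H₀.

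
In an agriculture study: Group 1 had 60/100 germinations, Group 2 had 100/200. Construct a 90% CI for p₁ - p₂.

p̂₁ = 0.6, p̂₂ = 0.5. Difference = 0.1. CI = (0.001, 0.199)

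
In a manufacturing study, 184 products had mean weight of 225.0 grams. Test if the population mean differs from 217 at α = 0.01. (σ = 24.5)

z = (x̄ - μ₀)/(σ/√n) = (225.0 - 217)/(24.5/√184) = 4.429. Critical value: ±2.576. Since |4.429| > 2.576, Reject H₀.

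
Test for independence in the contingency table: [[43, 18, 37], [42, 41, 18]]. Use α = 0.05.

χ² = 15.5. df = 2, critical = 5.991. Reject H₀. Variables are dependent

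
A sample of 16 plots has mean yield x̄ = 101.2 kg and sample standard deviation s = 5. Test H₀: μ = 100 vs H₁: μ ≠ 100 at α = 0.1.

t = (x̄ - μ₀)/(s/√n) = (101.2 - 100)/(5/√16) = 0.96. df = 15, critical t = ±1.753. Fail to reject H₀.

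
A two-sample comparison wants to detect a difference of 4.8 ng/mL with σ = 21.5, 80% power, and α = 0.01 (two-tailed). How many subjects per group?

n per group = 2(z_α/2 + z_β)²σ²/d² = 2×(2.576 + 0.84)²×21.5²/4.8² = 468.2 → n = 469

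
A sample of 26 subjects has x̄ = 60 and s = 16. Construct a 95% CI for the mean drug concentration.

CI = x̄ ± t*(s/√n) = 60 ± 2.06(16/√26) = (53.54, 66.46)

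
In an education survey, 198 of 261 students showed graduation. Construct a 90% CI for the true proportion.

p̂ = 0.759. CI = p̂ ± z*√(p̂(1-p̂)/n) = (0.715, 0.802)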